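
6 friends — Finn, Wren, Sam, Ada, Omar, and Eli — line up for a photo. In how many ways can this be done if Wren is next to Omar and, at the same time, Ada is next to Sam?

Treat {Wren,Omar} as one block (2 orders) and {Ada,Sam} as another (2 orders).
That leaves 4 units to arrange: 2 × 2 × 4! = 4 × 24 = 96.

96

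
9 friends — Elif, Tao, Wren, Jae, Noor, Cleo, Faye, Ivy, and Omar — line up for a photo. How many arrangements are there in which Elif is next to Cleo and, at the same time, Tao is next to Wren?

20160

Treat {Elif,Cleo} as one block (2 orders) and {Tao,Wren} as another (2 orders).
That leaves 7 units to arrange: 2 × 2 × 7! = 4 × 5040 = 20160.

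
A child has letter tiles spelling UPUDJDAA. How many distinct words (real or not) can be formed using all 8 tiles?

UPUDJDAA has 8 letters with A appearing twice, D appearing twice, and U appearing twice.
So there are 8! / (2!·2!·2!) = 5040 distinguishable arrangements.

5040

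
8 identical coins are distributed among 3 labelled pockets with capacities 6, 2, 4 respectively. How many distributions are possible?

Without the upper bounds there are C(10,2) = 45 ways to split 8 among 3 pockets.
Subtract solutions that violate a single cap (substitute x_i' = x_i − (cap_i+1)): x_1 ≥ 7 gives C(3,2) = 3; x_2 ≥ 3 gives C(7,2) = 21; x_3 ≥ 5 gives C(5,2) = 10. Together 34.
Add back pairs where two caps are both exceeded: 0 + 0 + 1 = 1.
By inclusion–exclusion the count is 45 − 34 + 1 = 12.

12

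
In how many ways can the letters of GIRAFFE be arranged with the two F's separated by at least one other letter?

1800

Total arrangements of GIRAFFE: 7!/(2!) = 2520.
If the two F's are adjacent, glue them into one block, leaving 6 items to arrange: (6)! = 720 ways.
Subtracting, 2520 − 720 = 1800 arrangements keep the F's apart.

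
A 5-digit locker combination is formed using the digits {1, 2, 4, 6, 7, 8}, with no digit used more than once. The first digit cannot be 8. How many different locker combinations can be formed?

600

The first digit has 6−1 = 5 choices (anything except 8).
The remaining 4 digits are filled from the other 5 symbols without repetition: 5 × 4 × 3 × 2 = 120.
Total: 5 × 120 = 600.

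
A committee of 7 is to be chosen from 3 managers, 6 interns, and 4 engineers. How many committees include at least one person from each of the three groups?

Total 7-person selections from all 13: C(13,7) = 1716.
Subtract selections that omit an entire group: no managers → C(10,7) = 120; no interns → C(7,7) = 1; no engineers → C(9,7) = 36.
Add back selections omitting two groups (i.e. drawn from a single group): C(3,7) + C(6,7) + C(4,7) = 0.
By inclusion–exclusion: 1716 − 157 + 0 = 1559.

1559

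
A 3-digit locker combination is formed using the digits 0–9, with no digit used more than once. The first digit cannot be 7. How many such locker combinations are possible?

The first digit has 10−1 = 9 choices (anything except 7).
The remaining 2 digits are filled from the other 9 symbols without repetition: 9 × 8 = 72.
Total: 9 × 72 = 648.

648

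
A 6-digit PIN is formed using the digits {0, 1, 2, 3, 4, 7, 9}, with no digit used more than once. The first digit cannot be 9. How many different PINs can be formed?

The first digit has 7−1 = 6 choices (anything except 9).
The remaining 5 digits are filled from the other 6 symbols without repetition: 6 × 5 × 4 × 3 × 2 = 720.
Total: 6 × 720 = 4320.

4320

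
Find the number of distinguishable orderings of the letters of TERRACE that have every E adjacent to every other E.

Treat the 2 copies of E as a single block. The multiset to arrange is then {EE, A, C, R, R, T}, 6 items in all.
That gives (6)!/(2!) = 360 arrangements.

360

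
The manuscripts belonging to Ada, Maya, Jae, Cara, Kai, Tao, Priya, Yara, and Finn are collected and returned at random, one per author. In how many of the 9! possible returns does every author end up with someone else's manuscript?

133496

Let Aᵢ be the assignments in which author i gets their own manuscript. We want the size of the complement of A₁∪…∪A_9.
By inclusion–exclusion this is Σ_{j=0}^{9} (−1)^j C(9,j)·(9−j)!.
Computing: 362880 − 362880 + 181440 − 60480 + 15120 − 3024 + 504 − 72 + 9 − 1 = 133496.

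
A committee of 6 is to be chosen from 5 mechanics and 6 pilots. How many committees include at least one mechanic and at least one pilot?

Unrestricted: C(11,6) = 462 ways to pick any 6 of the 11.
Subtract selections that omit an entire group: no mechanics → C(6,6) = 1; no pilots → C(5,6) = 0.
Both groups omitted at once is impossible, so 462 − 1 = 461.

461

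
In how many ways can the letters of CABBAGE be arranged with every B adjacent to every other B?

Treat the 2 copies of B as a single block. The multiset to arrange is then {BB, A, A, C, E, G}, 6 items in all.
That gives (6)!/(2!) = 360 arrangements.

360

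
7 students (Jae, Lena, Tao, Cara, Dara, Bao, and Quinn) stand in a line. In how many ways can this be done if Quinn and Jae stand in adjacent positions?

1440

Glue Quinn and Jae into one block (2 internal orders), leaving 6 units to arrange in a row.
So the count is 2·(6)! = 1440.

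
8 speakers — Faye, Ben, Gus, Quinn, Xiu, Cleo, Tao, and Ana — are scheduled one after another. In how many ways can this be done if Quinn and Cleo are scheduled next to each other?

Glue Quinn and Cleo into one block (2 internal orders), leaving 7 units to arrange in a row.
That gives 2 × 7! = 2 × 5040 = 10080.

10080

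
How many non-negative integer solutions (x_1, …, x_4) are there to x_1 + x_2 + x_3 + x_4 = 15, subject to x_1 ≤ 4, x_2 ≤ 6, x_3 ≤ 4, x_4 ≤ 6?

By stars and bars, unrestricted non-negative solutions to x_1+…+x_4 = 15 number C(15+3,3) = 816.
Subtract solutions that violate a single cap (substitute x_i' = x_i − (cap_i+1)): x_1 ≥ 5 gives C(13,3) = 286; x_2 ≥ 7 gives C(11,3) = 165; x_3 ≥ 5 gives C(13,3) = 286; x_4 ≥ 7 gives C(11,3) = 165. Together 902.
Add back pairs where two caps are both exceeded: 20 + 56 + 20 + 20 + 4 + 20 = 140.
By inclusion–exclusion the count is 816 − 902 + 140 = 54.

54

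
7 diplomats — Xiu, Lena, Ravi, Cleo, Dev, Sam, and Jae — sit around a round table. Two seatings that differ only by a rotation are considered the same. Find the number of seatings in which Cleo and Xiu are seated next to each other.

240

Glue Cleo and Xiu into a block (2 internal orders). Seating 6 units around a circle gives (5)! arrangements.
So 2 × (5)! = 2 × 120 = 240.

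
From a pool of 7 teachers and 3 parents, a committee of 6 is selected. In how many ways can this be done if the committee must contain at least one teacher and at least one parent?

203

Unrestricted: C(10,6) = 210 ways to pick any 6 of the 10.
Subtract selections that omit an entire group: no teachers → C(3,6) = 0; no parents → C(7,6) = 7.
Both groups omitted at once is impossible, so 210 − 7 = 203.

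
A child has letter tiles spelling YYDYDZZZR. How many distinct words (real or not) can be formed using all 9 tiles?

YYDYDZZZR has 9 letters with D appearing twice, Y appearing 3 times, and Z appearing 3 times.
Dividing 9! = 362880 by 3!·3!·2! = 72 for the repeated letters gives 5040.

5040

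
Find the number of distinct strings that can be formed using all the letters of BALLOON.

BALLOON has 7 letters with L appearing twice and O appearing twice.
The number of distinct arrangements is 7!/(2!·2!) = 5040/4 = 1260.

1260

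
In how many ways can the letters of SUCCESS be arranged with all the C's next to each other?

Treat the 2 copies of C as a single block. The multiset to arrange is then {CC, E, S, S, S, U}, 6 items in all.
That gives (6)!/(3!) = 120 arrangements.

120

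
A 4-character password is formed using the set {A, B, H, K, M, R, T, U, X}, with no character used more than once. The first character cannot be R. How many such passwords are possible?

2688

The first character has 9−1 = 8 choices (anything except R).
The remaining 3 characters are filled from the other 8 symbols without repetition: 8 × 7 × 6 = 336.
Total: 8 × 336 = 2688.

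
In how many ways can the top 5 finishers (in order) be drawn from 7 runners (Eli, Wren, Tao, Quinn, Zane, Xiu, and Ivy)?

This is an ordered selection of 5 from 7: P(7,5).
That gives 7 × 6 × 5 × 4 × 3 = 2520.

2520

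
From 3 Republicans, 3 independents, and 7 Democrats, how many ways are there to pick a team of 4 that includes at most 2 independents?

Split by how many independents are chosen (0 through 2).
Sum: C(3,0)·C(10,4) + C(3,1)·C(10,3) + C(3,2)·C(10,2) = 210 + 360 + 135 = 705.

705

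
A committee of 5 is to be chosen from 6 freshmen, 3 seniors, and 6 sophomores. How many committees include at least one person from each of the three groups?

With no constraint there are C(15,5) = 3003 possible selections.
Selections missing a whole group: no freshmen → C(9,5) = 126; no seniors → C(12,5) = 792; no sophomores → C(9,5) = 126.
Add back selections omitting two groups (i.e. drawn from a single group): C(6,5) + C(3,5) + C(6,5) = 12.
By inclusion–exclusion: 3003 − 1044 + 12 = 1971.

1971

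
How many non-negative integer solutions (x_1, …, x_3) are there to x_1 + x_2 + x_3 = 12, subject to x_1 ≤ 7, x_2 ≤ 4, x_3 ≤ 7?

Without the upper bounds there are C(14,2) = 91 ways to split 12 among 3 variables.
Subtract solutions that violate a single cap (substitute x_i' = x_i − (cap_i+1)): x_1 ≥ 8 gives C(6,2) = 15; x_2 ≥ 5 gives C(9,2) = 36; x_3 ≥ 8 gives C(6,2) = 15. Together 66.
No two caps can be exceeded simultaneously, so the pair terms are all 0.
By inclusion–exclusion the count is 91 − 66 + 0 = 25.

25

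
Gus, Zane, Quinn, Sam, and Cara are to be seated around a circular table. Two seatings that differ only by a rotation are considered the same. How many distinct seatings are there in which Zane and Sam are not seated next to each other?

12

All circular seatings of 5 people number (4)! = 24.
Seatings with Zane beside Sam: treat them as a block with 2 internal orders, giving 2 × (3)! = 12.
Subtracting, 24 − 12 = 12.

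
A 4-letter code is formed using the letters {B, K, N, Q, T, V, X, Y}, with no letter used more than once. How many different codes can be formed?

1680

This is a permutation of 4 out of 8: P(8,4) = 8!/4!.
8 × 7 × 6 × 5 = 1680.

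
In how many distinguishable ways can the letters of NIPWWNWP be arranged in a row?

1680

Letter multiplicities in NIPWWNWP: I×1, N×2, P×2, W×3.
So there are 8! / (3!·2!·2!) = 1680 distinguishable arrangements.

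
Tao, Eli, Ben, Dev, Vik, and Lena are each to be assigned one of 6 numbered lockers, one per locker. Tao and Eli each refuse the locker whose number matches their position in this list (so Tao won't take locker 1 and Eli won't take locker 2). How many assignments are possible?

Let Aᵢ (for i ∈ {1, 2}) be the placements that put person i in their forbidden locker. Any j of these fix j positions, leaving (6−j)! ways to fill the rest, and there are C(2,j) ways to pick which j.
By inclusion–exclusion, the number of valid placements is Σ_{j=0}^{2} (−1)^j C(2,j)·(6−j)!.
Computing: 720 − 240 + 24 = 504.

504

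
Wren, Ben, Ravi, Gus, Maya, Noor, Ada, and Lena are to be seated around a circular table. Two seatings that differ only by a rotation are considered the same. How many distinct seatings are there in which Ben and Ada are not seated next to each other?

All circular seatings of 8 people number (7)! = 5040.
Seatings with Ben beside Ada: treat them as a block with 2 internal orders, giving 2 × (6)! = 1440.
Subtracting, 5040 − 1440 = 3600.

3600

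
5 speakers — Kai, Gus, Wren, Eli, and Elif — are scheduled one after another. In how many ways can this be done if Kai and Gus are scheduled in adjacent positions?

48

Treat {Kai, Gus} as a single unit. There are 4 units to order, and the pair itself can be ordered 2 ways.
That gives 2 × 4! = 2 × 24 = 48.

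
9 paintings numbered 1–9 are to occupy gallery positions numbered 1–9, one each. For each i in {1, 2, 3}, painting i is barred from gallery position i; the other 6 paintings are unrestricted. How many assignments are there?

256320

Let Aᵢ (for i ∈ {1, 2, 3}) be the placements that put painting i in its forbidden gallery position. Any j of these fix j positions, leaving (9−j)! ways to fill the rest, and there are C(3,j) ways to pick which j.
By inclusion–exclusion, the number of valid placements is Σ_{j=0}^{3} (−1)^j C(3,j)·(9−j)!.
Computing: 362880 − 120960 + 15120 − 720 = 256320.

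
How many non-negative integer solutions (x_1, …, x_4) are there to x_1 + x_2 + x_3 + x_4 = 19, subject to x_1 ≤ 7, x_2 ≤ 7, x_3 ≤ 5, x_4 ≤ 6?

83

By stars and bars, unrestricted non-negative solutions to x_1+…+x_4 = 19 number C(19+3,3) = 1540.
Subtract solutions that violate a single cap (substitute x_i' = x_i − (cap_i+1)): x_1 ≥ 8 gives C(14,3) = 364; x_2 ≥ 8 gives C(14,3) = 364; x_3 ≥ 6 gives C(16,3) = 560; x_4 ≥ 7 gives C(15,3) = 455. Together 1743.
Add back pairs where two caps are both exceeded: 20 + 56 + 35 + 56 + 35 + 84 = 286.
By inclusion–exclusion the count is 1540 − 1743 + 286 = 83.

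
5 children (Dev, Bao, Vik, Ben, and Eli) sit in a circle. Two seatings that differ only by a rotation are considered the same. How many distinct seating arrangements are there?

24

Seat Dev anywhere (absorbing the rotational symmetry), then permute the other 4: (4)! = 24.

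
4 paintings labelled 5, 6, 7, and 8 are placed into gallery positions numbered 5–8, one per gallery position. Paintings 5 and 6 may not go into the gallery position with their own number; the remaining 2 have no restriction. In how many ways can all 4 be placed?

Let Aᵢ (for i ∈ {5, 6}) be the placements that put painting i in its forbidden gallery position. Any j of these fix j positions, leaving (4−j)! ways to fill the rest, and there are C(2,j) ways to pick which j.
By inclusion–exclusion, the number of valid placements is Σ_{j=0}^{2} (−1)^j C(2,j)·(4−j)!.
Computing: 24 − 12 + 2 = 14.

14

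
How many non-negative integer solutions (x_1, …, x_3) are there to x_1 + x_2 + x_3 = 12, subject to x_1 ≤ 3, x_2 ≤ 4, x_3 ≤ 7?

Ignoring the caps, the number of non-negative solutions to x_1+…+x_3 = 12 is C(14,2) = 91.
Subtract solutions that violate a single cap (substitute x_i' = x_i − (cap_i+1)): x_1 ≥ 4 gives C(10,2) = 45; x_2 ≥ 5 gives C(9,2) = 36; x_3 ≥ 8 gives C(6,2) = 15. Together 96.
Add back pairs where two caps are both exceeded: 10 + 1 + 0 = 11.
By inclusion–exclusion the count is 91 − 96 + 11 = 6.

6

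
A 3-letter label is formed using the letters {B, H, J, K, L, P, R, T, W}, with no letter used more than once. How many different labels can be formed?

Choose and order 3 of the 9 symbols: the first letter has 9 options, the next 8, then 7.
9 × 8 × 7 = 504.

504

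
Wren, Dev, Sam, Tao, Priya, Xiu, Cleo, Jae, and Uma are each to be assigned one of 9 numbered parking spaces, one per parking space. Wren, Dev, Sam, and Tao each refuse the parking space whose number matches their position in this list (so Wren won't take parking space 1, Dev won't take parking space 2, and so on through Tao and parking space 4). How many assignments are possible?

Let Aᵢ (for 1 ≤ i ≤ 4) be the placements that put person i in their forbidden parking space. Any j of these fix j positions, leaving (9−j)! ways to fill the rest, and there are C(4,j) ways to pick which j.
By inclusion–exclusion, the number of valid placements is Σ_{j=0}^{4} (−1)^j C(4,j)·(9−j)!.
Computing: 362880 − 161280 + 30240 − 2880 + 120 = 229080.

229080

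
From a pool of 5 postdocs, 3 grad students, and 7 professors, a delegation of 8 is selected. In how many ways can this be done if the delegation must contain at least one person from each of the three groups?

Total 8-person selections from all 15: C(15,8) = 6435.
Selections missing a whole group: no postdocs → C(10,8) = 45; no grad students → C(12,8) = 495; no professors → C(8,8) = 1.
Add back selections omitting two groups (i.e. drawn from a single group): C(5,8) + C(3,8) + C(7,8) = 0.
By inclusion–exclusion: 6435 − 541 + 0 = 5894.

5894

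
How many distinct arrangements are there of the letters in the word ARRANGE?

Letter multiplicities in ARRANGE: A×2, E×1, G×1, N×1, R×2.
The number of distinct arrangements is 7!/(2!·2!) = 5040/4 = 1260.

1260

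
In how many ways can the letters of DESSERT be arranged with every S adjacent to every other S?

360

Treat the 2 copies of S as a single block. The multiset to arrange is then {SS, D, E, E, R, T}, 6 items in all.
That gives (6)!/(2!) = 360 arrangements.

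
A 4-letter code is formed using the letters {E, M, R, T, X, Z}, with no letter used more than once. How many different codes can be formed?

360

This is a permutation of 4 out of 6: P(6,4) = 6!/2!.
6 × 5 × 4 × 3 = 360.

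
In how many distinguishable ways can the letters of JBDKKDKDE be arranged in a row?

10080

JBDKKDKDE has 9 letters with D appearing 3 times and K appearing 3 times.
Dividing 9! = 362880 by 3!·3! = 36 for the repeated letters gives 10080.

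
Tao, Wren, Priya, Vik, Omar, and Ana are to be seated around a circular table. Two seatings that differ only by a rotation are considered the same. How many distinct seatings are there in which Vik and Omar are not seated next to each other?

Without the restriction there are (5)! = 120 seatings.
Seatings with Vik beside Omar: treat them as a block with 2 internal orders, giving 2 × (4)! = 48.
Subtracting, 120 − 48 = 72.

72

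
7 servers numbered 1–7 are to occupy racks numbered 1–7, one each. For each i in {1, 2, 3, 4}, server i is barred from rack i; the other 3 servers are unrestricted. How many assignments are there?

Let Aᵢ (for 1 ≤ i ≤ 4) be the placements that put server i in its forbidden rack. Any j of these fix j positions, leaving (7−j)! ways to fill the rest, and there are C(4,j) ways to pick which j.
By inclusion–exclusion, the number of valid placements is Σ_{j=0}^{4} (−1)^j C(4,j)·(7−j)!.
Computing: 5040 − 2880 + 720 − 96 + 6 = 2790.

2790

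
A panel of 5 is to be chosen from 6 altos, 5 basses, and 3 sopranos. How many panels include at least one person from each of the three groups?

1365

With no constraint there are C(14,5) = 2002 possible selections.
Selections missing a whole group: no altos → C(8,5) = 56; no basses → C(9,5) = 126; no sopranos → C(11,5) = 462.
Add back selections omitting two groups (i.e. drawn from a single group): C(6,5) + C(5,5) + C(3,5) = 7.
By inclusion–exclusion: 2002 − 644 + 7 = 1365.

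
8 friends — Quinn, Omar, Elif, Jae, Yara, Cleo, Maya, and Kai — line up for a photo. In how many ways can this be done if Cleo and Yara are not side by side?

There are 8! = 40320 arrangements in all. If Cleo and Yara are adjacent, merging them into one block gives 2·(7)! = 10080 arrangements.
Complementary counting: 40320 − 10080 = 30240.

30240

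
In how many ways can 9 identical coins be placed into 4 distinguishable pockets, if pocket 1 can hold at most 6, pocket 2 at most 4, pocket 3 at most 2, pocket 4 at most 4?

Ignoring the caps, the number of non-negative solutions to x_1+…+x_4 = 9 is C(12,3) = 220.
Subtract solutions that violate a single cap (substitute x_i' = x_i − (cap_i+1)): x_1 ≥ 7 gives C(5,3) = 10; x_2 ≥ 5 gives C(7,3) = 35; x_3 ≥ 3 gives C(9,3) = 84; x_4 ≥ 5 gives C(7,3) = 35. Together 164.
Add back pairs where two caps are both exceeded: 0 + 0 + 0 + 4 + 0 + 4 = 8.
By inclusion–exclusion the count is 220 − 164 + 8 = 64.

64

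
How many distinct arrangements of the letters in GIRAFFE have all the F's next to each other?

Treat the 2 copies of F as a single block. The multiset to arrange is then {FF, A, E, G, I, R}, 6 items in all.
All 6 items are distinct, so there are (6)! = 720 arrangements.

720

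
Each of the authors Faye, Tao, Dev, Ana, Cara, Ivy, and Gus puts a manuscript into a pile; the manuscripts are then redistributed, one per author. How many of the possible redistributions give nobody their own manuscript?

Let Aᵢ be the assignments in which author i gets their own manuscript. We want the size of the complement of A₁∪…∪A_7.
By inclusion–exclusion this is Σ_{j=0}^{7} (−1)^j C(7,j)·(7−j)!.
Computing: 5040 − 5040 + 2520 − 840 + 210 − 42 + 7 − 1 = 1854.

1854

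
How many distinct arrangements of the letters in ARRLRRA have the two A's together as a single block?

30

Treat the 2 copies of A as a single block. The multiset to arrange is then {AA, L, R, R, R, R}, 6 items in all.
That gives (6)!/(4!) = 30 arrangements.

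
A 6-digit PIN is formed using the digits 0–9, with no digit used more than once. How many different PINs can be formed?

151200

This is a permutation of 6 out of 10: P(10,6) = 10!/4!.
That product is 10 × 9 × 8 × 7 × 6 × 5 = 151200.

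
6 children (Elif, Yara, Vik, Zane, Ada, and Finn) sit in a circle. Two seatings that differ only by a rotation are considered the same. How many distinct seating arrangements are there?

120

Fix one person's seat to break rotational symmetry; the remaining 5 people can be arranged in (5)! = 120 ways.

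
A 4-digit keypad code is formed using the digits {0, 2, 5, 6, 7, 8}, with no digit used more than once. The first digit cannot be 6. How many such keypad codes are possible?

The first digit has 6−1 = 5 choices (anything except 6).
The remaining 3 digits are filled from the other 5 symbols without repetition: 5 × 4 × 3 = 60.
Total: 5 × 60 = 300.

300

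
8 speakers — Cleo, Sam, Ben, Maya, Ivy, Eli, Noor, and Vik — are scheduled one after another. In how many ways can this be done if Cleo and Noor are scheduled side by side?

10080

Treat {Cleo, Noor} as a single unit. There are 7 units to order, and the pair itself can be ordered 2 ways.
So the count is 2·(7)! = 10080.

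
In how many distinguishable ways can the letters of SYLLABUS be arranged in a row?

Letter multiplicities in SYLLABUS: A×1, B×1, L×2, S×2, U×1, Y×1.
So there are 8! / (2!·2!) = 10080 distinguishable arrangements.

10080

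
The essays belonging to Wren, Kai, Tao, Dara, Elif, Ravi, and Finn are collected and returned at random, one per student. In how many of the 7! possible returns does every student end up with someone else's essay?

Let Aᵢ be the assignments in which student i gets their own essay. We want the size of the complement of A₁∪…∪A_7.
By inclusion–exclusion this is Σ_{j=0}^{7} (−1)^j C(7,j)·(7−j)!.
Computing: 5040 − 5040 + 2520 − 840 + 210 − 42 + 7 − 1 = 1854.

1854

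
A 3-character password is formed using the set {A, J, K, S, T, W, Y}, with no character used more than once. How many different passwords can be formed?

With no repetition, fill the 3 characters in order: 7 choices, then 6, down to 5.
That product is 7 × 6 × 5 = 210.

210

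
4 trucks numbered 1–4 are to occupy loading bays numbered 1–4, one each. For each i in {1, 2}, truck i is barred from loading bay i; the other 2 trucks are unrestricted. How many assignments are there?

Let Aᵢ (for i ∈ {1, 2}) be the placements that put truck i in its forbidden loading bay. Any j of these fix j positions, leaving (4−j)! ways to fill the rest, and there are C(2,j) ways to pick which j.
By inclusion–exclusion, the number of valid placements is Σ_{j=0}^{2} (−1)^j C(2,j)·(4−j)!.
Computing: 24 − 12 + 2 = 14.

14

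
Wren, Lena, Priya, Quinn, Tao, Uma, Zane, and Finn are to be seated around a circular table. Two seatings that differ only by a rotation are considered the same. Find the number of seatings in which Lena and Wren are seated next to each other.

1440

Treat {Lena, Wren} as one unit (2 internal orders) and seat the resulting 7 units around the table: (6)! circular arrangements.
So 2 × (6)! = 2 × 720 = 1440.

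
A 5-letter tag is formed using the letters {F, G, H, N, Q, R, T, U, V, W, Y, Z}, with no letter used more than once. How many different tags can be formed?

95040

This is a permutation of 5 out of 12: P(12,5) = 12!/7!.
12 × 11 × 10 × 9 × 8 = 95040.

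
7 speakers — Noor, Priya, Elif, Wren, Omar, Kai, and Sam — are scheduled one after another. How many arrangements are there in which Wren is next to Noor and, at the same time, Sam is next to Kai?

480

Treat {Wren,Noor} as one block (2 orders) and {Sam,Kai} as another (2 orders).
That leaves 5 units to arrange: 2 × 2 × 5! = 4 × 120 = 480.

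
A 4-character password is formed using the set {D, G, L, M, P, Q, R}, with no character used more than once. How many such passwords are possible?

840

Choose and order 4 of the 7 symbols: the first character has 7 options, the next 6, then 5, 4.
That product is 7 × 6 × 5 × 4 = 840.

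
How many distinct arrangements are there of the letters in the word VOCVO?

Letter multiplicities in VOCVO: C×1, O×2, V×2.
The number of distinct arrangements is 5!/(2!·2!) = 120/4 = 30.

30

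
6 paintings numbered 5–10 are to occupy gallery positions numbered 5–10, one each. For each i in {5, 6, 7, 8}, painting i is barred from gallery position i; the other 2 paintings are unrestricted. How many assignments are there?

Let Aᵢ (for 5 ≤ i ≤ 8) be the placements that put painting i in its forbidden gallery position. Any j of these fix j positions, leaving (6−j)! ways to fill the rest, and there are C(4,j) ways to pick which j.
By inclusion–exclusion, the number of valid placements is Σ_{j=0}^{4} (−1)^j C(4,j)·(6−j)!.
Computing: 720 − 480 + 144 − 24 + 2 = 362.

362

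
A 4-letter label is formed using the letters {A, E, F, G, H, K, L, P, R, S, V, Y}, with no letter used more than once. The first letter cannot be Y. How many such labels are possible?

10890

The first letter has 12−1 = 11 choices (anything except Y).
The remaining 3 letters are filled from the other 11 symbols without repetition: 11 × 10 × 9 = 990.
Total: 11 × 990 = 10890.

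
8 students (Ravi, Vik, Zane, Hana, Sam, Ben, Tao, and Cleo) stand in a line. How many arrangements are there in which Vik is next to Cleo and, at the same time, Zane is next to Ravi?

Treat {Vik,Cleo} as one block (2 orders) and {Zane,Ravi} as another (2 orders).
That leaves 6 units to arrange: 2 × 2 × 6! = 4 × 720 = 2880.

2880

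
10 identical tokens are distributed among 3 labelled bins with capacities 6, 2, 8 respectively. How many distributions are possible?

18

Ignoring the caps, the number of non-negative solutions to x_1+…+x_3 = 10 is C(12,2) = 66.
Subtract solutions that violate a single cap (substitute x_i' = x_i − (cap_i+1)): x_1 ≥ 7 gives C(5,2) = 10; x_2 ≥ 3 gives C(9,2) = 36; x_3 ≥ 9 gives C(3,2) = 3. Together 49.
Add back pairs where two caps are both exceeded: 1 + 0 + 0 = 1.
By inclusion–exclusion the count is 66 − 49 + 1 = 18.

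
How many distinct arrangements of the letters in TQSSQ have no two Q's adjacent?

There are 5!/(2!·2!) = 30 arrangements of TQSSQ in total.
Arrangements with the Q's together: treat QQ as one letter, giving (4)!/(2!) = 12.
Hence 30 − 12 = 18.

18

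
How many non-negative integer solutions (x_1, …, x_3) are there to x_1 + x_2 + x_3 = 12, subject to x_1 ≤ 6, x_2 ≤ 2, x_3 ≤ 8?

12

By stars and bars, unrestricted non-negative solutions to x_1+…+x_3 = 12 number C(12+2,2) = 91.
Subtract solutions that violate a single cap (substitute x_i' = x_i − (cap_i+1)): x_1 ≥ 7 gives C(7,2) = 21; x_2 ≥ 3 gives C(11,2) = 55; x_3 ≥ 9 gives C(5,2) = 10. Together 86.
Add back pairs where two caps are both exceeded: 6 + 0 + 1 = 7.
By inclusion–exclusion the count is 91 − 86 + 7 = 12.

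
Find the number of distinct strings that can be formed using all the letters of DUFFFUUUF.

630

Letter multiplicities in DUFFFUUUF: D×1, F×4, U×4.
The number of distinct arrangements is 9!/(4!·4!) = 362880/576 = 630.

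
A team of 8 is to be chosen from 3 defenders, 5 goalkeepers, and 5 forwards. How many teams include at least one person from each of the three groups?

Unrestricted: C(13,8) = 1287 ways to pick any 8 of the 13.
Selections missing a whole group: no defenders → C(10,8) = 45; no goalkeepers → C(8,8) = 1; no forwards → C(8,8) = 1.
Add back selections omitting two groups (i.e. drawn from a single group): C(3,8) + C(5,8) + C(5,8) = 0.
By inclusion–exclusion: 1287 − 47 + 0 = 1240.

1240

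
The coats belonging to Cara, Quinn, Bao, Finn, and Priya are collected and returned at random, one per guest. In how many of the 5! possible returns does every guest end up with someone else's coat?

44

Let Aᵢ be the assignments in which guest i gets their own coat. We want the size of the complement of A₁∪…∪A_5.
By inclusion–exclusion this is Σ_{j=0}^{5} (−1)^j C(5,j)·(5−j)!.
Computing: 120 − 120 + 60 − 20 + 5 − 1 = 44.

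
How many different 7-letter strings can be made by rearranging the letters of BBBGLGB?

105

Letter multiplicities in BBBGLGB: B×4, G×2, L×1.
So there are 7! / (4!·2!) = 105 distinguishable arrangements.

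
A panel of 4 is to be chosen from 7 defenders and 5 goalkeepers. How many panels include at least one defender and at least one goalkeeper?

Unrestricted: C(12,4) = 495 ways to pick any 4 of the 12.
Selections missing a whole group: no defenders → C(5,4) = 5; no goalkeepers → C(7,4) = 35.
Both groups omitted at once is impossible, so 495 − 40 = 455.

455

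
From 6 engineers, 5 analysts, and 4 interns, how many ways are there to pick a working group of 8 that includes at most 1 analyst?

Split by how many analysts are chosen (0 through 1).
Sum: C(5,0)·C(10,8) + C(5,1)·C(10,7) = 45 + 600 = 645.

645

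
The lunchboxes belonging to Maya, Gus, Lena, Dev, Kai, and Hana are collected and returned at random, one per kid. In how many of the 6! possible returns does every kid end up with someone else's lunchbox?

This is the derangement count D_6: permutations of 6 items with no fixed point.
By inclusion–exclusion this is Σ_{j=0}^{6} (−1)^j C(6,j)·(6−j)!.
Computing: 720 − 720 + 360 − 120 + 30 − 6 + 1 = 265.

265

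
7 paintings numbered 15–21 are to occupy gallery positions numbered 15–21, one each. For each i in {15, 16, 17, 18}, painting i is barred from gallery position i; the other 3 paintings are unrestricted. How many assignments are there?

2790

Let Aᵢ (for 15 ≤ i ≤ 18) be the placements that put painting i in its forbidden gallery position. Any j of these fix j positions, leaving (7−j)! ways to fill the rest, and there are C(4,j) ways to pick which j.
By inclusion–exclusion, the number of valid placements is Σ_{j=0}^{4} (−1)^j C(4,j)·(7−j)!.
Computing: 5040 − 2880 + 720 − 96 + 6 = 2790.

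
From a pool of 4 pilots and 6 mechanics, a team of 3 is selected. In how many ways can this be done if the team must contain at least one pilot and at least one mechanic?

96

Total 3-person selections from all 10: C(10,3) = 120.
Subtract selections that omit an entire group: no pilots → C(6,3) = 20; no mechanics → C(4,3) = 4.
Both groups omitted at once is impossible, so 120 − 24 = 96.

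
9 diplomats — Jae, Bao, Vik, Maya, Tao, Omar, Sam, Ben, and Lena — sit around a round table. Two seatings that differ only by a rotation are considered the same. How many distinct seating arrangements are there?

40320

Seat Jae anywhere (absorbing the rotational symmetry), then permute the other 8: (8)! = 40320.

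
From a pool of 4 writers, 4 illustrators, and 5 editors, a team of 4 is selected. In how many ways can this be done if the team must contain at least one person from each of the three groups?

With no constraint there are C(13,4) = 715 possible selections.
Selections missing a whole group: no writers → C(9,4) = 126; no illustrators → C(9,4) = 126; no editors → C(8,4) = 70.
Add back selections omitting two groups (i.e. drawn from a single group): C(4,4) + C(4,4) + C(5,4) = 7.
By inclusion–exclusion: 715 − 322 + 7 = 400.

400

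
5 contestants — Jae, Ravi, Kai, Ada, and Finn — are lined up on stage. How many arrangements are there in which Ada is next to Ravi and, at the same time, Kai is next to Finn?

24

Treat {Ada,Ravi} as one block (2 orders) and {Kai,Finn} as another (2 orders).
That leaves 3 units to arrange: 2 × 2 × 3! = 4 × 6 = 24.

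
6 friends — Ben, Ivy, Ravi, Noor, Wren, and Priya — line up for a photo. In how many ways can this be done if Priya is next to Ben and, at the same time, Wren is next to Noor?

Treat {Priya,Ben} as one block (2 orders) and {Wren,Noor} as another (2 orders).
That leaves 4 units to arrange: 2 × 2 × 4! = 4 × 24 = 96.

96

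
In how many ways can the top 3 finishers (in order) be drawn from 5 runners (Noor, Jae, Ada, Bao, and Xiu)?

This is an ordered selection of 3 from 5: P(5,3).
That gives 5 × 4 × 3 = 60.

60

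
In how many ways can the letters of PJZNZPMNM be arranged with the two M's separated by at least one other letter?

Total arrangements of PJZNZPMNM: 9!/(2!·2!·2!·2!) = 22680.
Arrangements with the M's together: treat MM as one letter, giving (8)!/(2!·2!·2!) = 5040.
Subtracting, 22680 − 5040 = 17640 arrangements keep the M's apart.

17640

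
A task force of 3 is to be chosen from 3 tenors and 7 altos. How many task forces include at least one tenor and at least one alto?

84

Unrestricted: C(10,3) = 120 ways to pick any 3 of the 10.
Subtract selections that omit an entire group: no tenors → C(7,3) = 35; no altos → C(3,3) = 1.
Both groups omitted at once is impossible, so 120 − 36 = 84.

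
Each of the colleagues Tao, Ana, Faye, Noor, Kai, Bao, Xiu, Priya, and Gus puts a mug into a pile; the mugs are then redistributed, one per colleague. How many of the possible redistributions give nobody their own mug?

Count assignments avoiding every fixed point. For any j of the 9 colleagues fixed to their own mug, the other 9−j can be arranged in (9−j)! ways.
By inclusion–exclusion this is Σ_{j=0}^{9} (−1)^j C(9,j)·(9−j)!.
Computing: 362880 − 362880 + 181440 − 60480 + 15120 − 3024 + 504 − 72 + 9 − 1 = 133496.

133496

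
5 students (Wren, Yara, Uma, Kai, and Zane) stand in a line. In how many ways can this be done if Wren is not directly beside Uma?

72

Of the 5! = 120 arrangements, those with Wren and Uma adjacent number 2 × 4! = 48 (treat the pair as a block with 2 internal orders).
So 120 − 48 = 72 arrangements keep them apart.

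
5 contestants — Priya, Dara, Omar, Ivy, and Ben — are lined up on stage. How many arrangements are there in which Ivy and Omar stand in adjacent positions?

Glue Ivy and Omar into one block (2 internal orders), leaving 4 units to arrange in a row.
That gives 2 × 4! = 2 × 24 = 48.

48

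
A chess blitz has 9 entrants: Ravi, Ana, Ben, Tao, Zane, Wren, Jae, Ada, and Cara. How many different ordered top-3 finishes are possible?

There are 9 choices for 1st place, 8 for 2nd, and 7 for 3rd.
That gives 9 × 8 × 7 = 504.

504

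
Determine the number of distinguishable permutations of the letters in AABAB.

10

AABAB has 5 letters with A appearing 3 times and B appearing twice.
Dividing 5! = 120 by 3!·2! = 12 for the repeated letters gives 10.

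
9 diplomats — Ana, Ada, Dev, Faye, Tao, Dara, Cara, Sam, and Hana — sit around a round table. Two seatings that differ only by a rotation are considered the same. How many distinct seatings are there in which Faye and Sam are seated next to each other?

Treat {Faye, Sam} as one unit (2 internal orders) and seat the resulting 8 units around the table: (7)! circular arrangements.
So 2 × (7)! = 2 × 5040 = 10080.

10080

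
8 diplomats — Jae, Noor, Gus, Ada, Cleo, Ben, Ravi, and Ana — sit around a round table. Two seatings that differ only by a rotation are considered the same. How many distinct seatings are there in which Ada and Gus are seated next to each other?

Glue Ada and Gus into a block (2 internal orders). Seating 7 units around a circle gives (6)! arrangements.
So 2 × (6)! = 2 × 720 = 1440.

1440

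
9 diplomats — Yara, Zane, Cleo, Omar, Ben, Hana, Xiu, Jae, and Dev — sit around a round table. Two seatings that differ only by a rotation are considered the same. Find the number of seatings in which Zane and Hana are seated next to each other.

10080

Glue Zane and Hana into a block (2 internal orders). Seating 8 units around a circle gives (7)! arrangements.
So 2 × (7)! = 2 × 5040 = 10080.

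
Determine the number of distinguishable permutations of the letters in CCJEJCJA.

1120

Letter multiplicities in CCJEJCJA: A×1, C×3, E×1, J×3.
Dividing 8! = 40320 by 3!·3! = 36 for the repeated letters gives 1120.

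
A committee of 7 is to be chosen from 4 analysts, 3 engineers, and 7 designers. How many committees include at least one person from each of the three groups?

Unrestricted: C(14,7) = 3432 ways to pick any 7 of the 14.
Subtract selections that omit an entire group: no analysts → C(10,7) = 120; no engineers → C(11,7) = 330; no designers → C(7,7) = 1.
Add back selections omitting two groups (i.e. drawn from a single group): C(4,7) + C(3,7) + C(7,7) = 1.
By inclusion–exclusion: 3432 − 451 + 1 = 2982.

2982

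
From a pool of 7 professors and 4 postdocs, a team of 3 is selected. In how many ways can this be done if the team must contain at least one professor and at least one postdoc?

With no constraint there are C(11,3) = 165 possible selections.
Subtract selections that omit an entire group: no professors → C(4,3) = 4; no postdocs → C(7,3) = 35.
Both groups omitted at once is impossible, so 165 − 39 = 126.

126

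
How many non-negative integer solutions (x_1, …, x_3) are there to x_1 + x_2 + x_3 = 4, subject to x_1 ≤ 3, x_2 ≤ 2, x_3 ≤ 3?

By stars and bars, unrestricted non-negative solutions to x_1+…+x_3 = 4 number C(4+2,2) = 15.
Subtract solutions that violate a single cap (substitute x_i' = x_i − (cap_i+1)): x_1 ≥ 4 gives C(2,2) = 1; x_2 ≥ 3 gives C(3,2) = 3; x_3 ≥ 4 gives C(2,2) = 1. Together 5.
No two caps can be exceeded simultaneously, so the pair terms are all 0.
By inclusion–exclusion the count is 15 − 5 + 0 = 10.

10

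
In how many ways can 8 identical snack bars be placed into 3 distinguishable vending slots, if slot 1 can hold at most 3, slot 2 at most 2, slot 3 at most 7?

11

Without the upper bounds there are C(10,2) = 45 ways to split 8 among 3 vending slots.
Subtract solutions that violate a single cap (substitute x_i' = x_i − (cap_i+1)): x_1 ≥ 4 gives C(6,2) = 15; x_2 ≥ 3 gives C(7,2) = 21; x_3 ≥ 8 gives C(2,2) = 1. Together 37.
Add back pairs where two caps are both exceeded: 3 + 0 + 0 = 3.
By inclusion–exclusion the count is 45 − 37 + 3 = 11.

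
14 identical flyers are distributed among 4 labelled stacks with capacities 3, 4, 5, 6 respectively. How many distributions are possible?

Without the upper bounds there are C(17,3) = 680 ways to split 14 among 4 stacks.
Subtract solutions that violate a single cap (substitute x_i' = x_i − (cap_i+1)): x_1 ≥ 4 gives C(13,3) = 286; x_2 ≥ 5 gives C(12,3) = 220; x_3 ≥ 6 gives C(11,3) = 165; x_4 ≥ 7 gives C(10,3) = 120. Together 791.
Add back pairs where two caps are both exceeded: 56 + 35 + 20 + 20 + 10 + 4 = 145.
By inclusion–exclusion the count is 680 − 791 + 145 = 34.

34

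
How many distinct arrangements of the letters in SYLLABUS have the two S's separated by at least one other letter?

There are 8!/(2!·2!) = 10080 arrangements of SYLLABUS in total.
Arrangements with the S's together: treat SS as one letter, giving (7)!/(2!) = 2520.
Subtracting, 10080 − 2520 = 7560 arrangements keep the S's apart.

7560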